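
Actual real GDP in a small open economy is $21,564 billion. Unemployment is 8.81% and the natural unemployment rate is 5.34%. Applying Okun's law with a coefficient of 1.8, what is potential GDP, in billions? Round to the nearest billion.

Unemployment gap = 8.81 - 5.34 = 3.47 points, so output gap = -1.8 × 3.47 = -6.246%.
Since Y = Y* × (1 + gap/100), Y* = 21564/0.93754 ≈ 23001 billion.

$23,001 billion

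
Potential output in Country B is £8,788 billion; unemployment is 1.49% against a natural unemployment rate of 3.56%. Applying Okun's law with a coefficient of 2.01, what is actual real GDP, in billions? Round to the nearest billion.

Unemployment gap = 1.49 - 3.56 = -2.07 points, so the output gap is -2.01 × (-2.07) = 4.1607%.
Actual GDP = 8788 × (1 + 4.1607/100) = 8788 × 1.041607 ≈ 9154 billion.

£9,154 billion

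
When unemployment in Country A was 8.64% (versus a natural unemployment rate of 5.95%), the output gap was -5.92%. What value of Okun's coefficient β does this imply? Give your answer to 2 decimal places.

Okun's law: output gap = -β × (u - u*).
-5.92 = -β × (8.64 - 5.95) = -β × 2.69, so β = 5.92/2.69 = 2.20.

β ≈ 2.20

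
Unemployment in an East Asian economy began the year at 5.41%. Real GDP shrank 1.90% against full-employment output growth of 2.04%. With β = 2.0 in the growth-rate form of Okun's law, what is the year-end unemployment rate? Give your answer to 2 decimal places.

Growth-rate Okun's law: g_Y = g_Y* - β × Δu, so Δu = (g_Y* - g_Y)/β.
Δu = (2.04 + 1.9)/2.0 = 3.94/2.0 = 1.97 percentage points.
Year-end unemployment = 5.41 + 1.97 = 7.38%.

7.38%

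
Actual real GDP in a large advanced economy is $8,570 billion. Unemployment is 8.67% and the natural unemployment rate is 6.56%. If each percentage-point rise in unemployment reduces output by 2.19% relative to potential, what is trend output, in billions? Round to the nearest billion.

Unemployment gap = 8.67 - 6.56 = 2.11 points, so output gap = -2.19 × 2.11 = -4.6209%.
Since Y = Y* × (1 + gap/100), Y* = 8570/0.953791 ≈ 8985 billion.

$8,985 billion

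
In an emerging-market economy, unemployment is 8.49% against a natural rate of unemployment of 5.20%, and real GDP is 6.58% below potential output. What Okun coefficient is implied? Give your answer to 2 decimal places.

Okun's law: output gap = -β × (u - u*).
-6.58 = -β × (8.49 - 5.2) = -β × 3.29, so β = 6.58/3.29 = 2.00.

β ≈ 2.00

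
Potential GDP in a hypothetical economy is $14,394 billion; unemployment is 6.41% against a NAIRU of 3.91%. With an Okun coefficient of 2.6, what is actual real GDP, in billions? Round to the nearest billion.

$13,458 billion

Unemployment gap = 6.41 - 3.91 = 2.5 points, so the output gap is -2.6 × 2.5 = -6.5%.
Actual GDP = 14394 × (1 - 6.5/100) = 14394 × 0.935 ≈ 13458 billion.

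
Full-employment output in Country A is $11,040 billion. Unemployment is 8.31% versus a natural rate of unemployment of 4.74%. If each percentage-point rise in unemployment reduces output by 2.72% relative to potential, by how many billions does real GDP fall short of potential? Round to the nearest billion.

Output gap = -2.72 × (8.31 - 4.74) = -2.72 × 3.57 = -9.7104%.
Actual GDP ≈ 11040 × 0.902896 ≈ 9968 billion, so the shortfall is 11040 - 9968 = 1072 billion.

$1,072 billion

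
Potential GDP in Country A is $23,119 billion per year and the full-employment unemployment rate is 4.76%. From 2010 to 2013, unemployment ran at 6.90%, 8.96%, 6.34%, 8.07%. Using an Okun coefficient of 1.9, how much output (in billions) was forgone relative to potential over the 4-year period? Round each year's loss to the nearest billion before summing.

Year 2010: gap = -1.9 × (6.9 - 4.76) = -4.066%, loss ≈ 23119 × 4.066/100 ≈ 940.
Year 2011: gap = -1.9 × (8.96 - 4.76) = -7.98%, loss ≈ 23119 × 7.98/100 ≈ 1845.
Year 2012: gap = -1.9 × (6.34 - 4.76) = -3.002%, loss ≈ 23119 × 3.002/100 ≈ 694.
Year 2013: gap = -1.9 × (8.07 - 4.76) = -6.289%, loss ≈ 23119 × 6.289/100 ≈ 1454.
Total lost output = 940 + 1845 + 694 + 1454 = 4933 billion.

$4,933 billion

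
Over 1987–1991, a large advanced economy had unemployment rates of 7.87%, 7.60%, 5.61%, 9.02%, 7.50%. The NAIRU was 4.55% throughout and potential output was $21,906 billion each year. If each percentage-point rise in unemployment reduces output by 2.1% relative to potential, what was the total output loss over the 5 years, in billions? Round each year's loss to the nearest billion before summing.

$6,831 billion

Year 1987: gap = -2.1 × (7.87 - 4.55) = -6.972%, loss ≈ 21906 × 6.972/100 ≈ 1527.
Year 1988: gap = -2.1 × (7.6 - 4.55) = -6.405%, loss ≈ 21906 × 6.405/100 ≈ 1403.
Year 1989: gap = -2.1 × (5.61 - 4.55) = -2.226%, loss ≈ 21906 × 2.226/100 ≈ 488.
Year 1990: gap = -2.1 × (9.02 - 4.55) = -9.387%, loss ≈ 21906 × 9.387/100 ≈ 2056.
Year 1991: gap = -2.1 × (7.5 - 4.55) = -6.195%, loss ≈ 21906 × 6.195/100 ≈ 1357.
Total lost output = 1527 + 1403 + 488 + 2056 + 1357 = 6831 billion.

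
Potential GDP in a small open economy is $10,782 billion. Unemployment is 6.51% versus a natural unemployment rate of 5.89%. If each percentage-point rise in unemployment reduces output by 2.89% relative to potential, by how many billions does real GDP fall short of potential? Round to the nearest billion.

$193 billion

Output gap = -2.89 × (6.51 - 5.89) = -2.89 × 0.62 = -1.7918%.
Actual GDP ≈ 10782 × 0.982082 ≈ 10589 billion, so the shortfall is 10782 - 10589 = 193 billion.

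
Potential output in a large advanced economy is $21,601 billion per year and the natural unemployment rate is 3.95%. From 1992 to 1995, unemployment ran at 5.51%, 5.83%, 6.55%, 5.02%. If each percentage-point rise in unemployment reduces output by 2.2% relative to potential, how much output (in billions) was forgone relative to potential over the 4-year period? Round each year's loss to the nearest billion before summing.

$3,378 billion

Year 1992: gap = -2.2 × (5.51 - 3.95) = -3.432%, loss ≈ 21601 × 3.432/100 ≈ 741.
Year 1993: gap = -2.2 × (5.83 - 3.95) = -4.136%, loss ≈ 21601 × 4.136/100 ≈ 893.
Year 1994: gap = -2.2 × (6.55 - 3.95) = -5.72%, loss ≈ 21601 × 5.72/100 ≈ 1236.
Year 1995: gap = -2.2 × (5.02 - 3.95) = -2.354%, loss ≈ 21601 × 2.354/100 ≈ 508.
Total lost output = 741 + 893 + 1236 + 508 = 3378 billion.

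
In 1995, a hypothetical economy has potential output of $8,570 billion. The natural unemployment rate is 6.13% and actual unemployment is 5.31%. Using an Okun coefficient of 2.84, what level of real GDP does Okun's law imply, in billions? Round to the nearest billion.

$8,770 billion

Unemployment gap = 5.31 - 6.13 = -0.82 points, so the output gap is -2.84 × (-0.82) = 2.3288%.
Actual GDP = 8570 × (1 + 2.3288/100) = 8570 × 1.023288 ≈ 8770 billion.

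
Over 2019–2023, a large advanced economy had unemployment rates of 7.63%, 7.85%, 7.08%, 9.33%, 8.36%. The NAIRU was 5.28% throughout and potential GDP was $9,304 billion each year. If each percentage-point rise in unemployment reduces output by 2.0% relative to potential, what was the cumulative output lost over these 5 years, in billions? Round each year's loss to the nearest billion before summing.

$2,577 billion

Year 2019: gap = -2.0 × (7.63 - 5.28) = -4.7%, loss ≈ 9304 × 4.7/100 ≈ 437.
Year 2020: gap = -2.0 × (7.85 - 5.28) = -5.14%, loss ≈ 9304 × 5.14/100 ≈ 478.
Year 2021: gap = -2.0 × (7.08 - 5.28) = -3.6%, loss ≈ 9304 × 3.6/100 ≈ 335.
Year 2022: gap = -2.0 × (9.33 - 5.28) = -8.1%, loss ≈ 9304 × 8.1/100 ≈ 754.
Year 2023: gap = -2.0 × (8.36 - 5.28) = -6.16%, loss ≈ 9304 × 6.16/100 ≈ 573.
Total lost output = 437 + 478 + 335 + 754 + 573 = 2577 billion.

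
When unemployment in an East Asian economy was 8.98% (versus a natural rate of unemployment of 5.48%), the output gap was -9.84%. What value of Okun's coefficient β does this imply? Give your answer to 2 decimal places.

β ≈ 2.81

Okun's law: output gap = -β × (u - u*).
-9.84 = -β × (8.98 - 5.48) = -β × 3.5, so β = 9.84/3.5 = 2.81.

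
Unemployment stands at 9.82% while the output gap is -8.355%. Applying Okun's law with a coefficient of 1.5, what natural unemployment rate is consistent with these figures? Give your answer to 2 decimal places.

From Okun's law, u - u* = -(output gap)/β = -(-8.355)/1.5 = 5.57 points.
So u* = 9.82 - 5.57 = 4.25%.

4.25%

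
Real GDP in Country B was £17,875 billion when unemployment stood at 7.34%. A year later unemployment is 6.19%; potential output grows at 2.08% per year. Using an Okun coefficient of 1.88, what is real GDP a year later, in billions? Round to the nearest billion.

£18,633 billion

Δu = 6.19 - 7.34 = -1.15 points.
Okun's law (growth form): g_Y = g_Y* - β × Δu = 2.08 - 1.88 × (-1.15) = 2.08 + 2.162 = 4.242%.
Real GDP in the next year = 17875 × (1 + 4.242/100) = 17875 × 1.04242 ≈ 18633 billion.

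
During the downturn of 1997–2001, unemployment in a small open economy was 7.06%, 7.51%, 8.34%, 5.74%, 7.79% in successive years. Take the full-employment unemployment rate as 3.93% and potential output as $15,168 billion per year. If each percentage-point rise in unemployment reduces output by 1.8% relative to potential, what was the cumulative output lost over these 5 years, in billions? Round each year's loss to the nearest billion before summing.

Year 1997: gap = -1.8 × (7.06 - 3.93) = -5.634%, loss ≈ 15168 × 5.634/100 ≈ 855.
Year 1998: gap = -1.8 × (7.51 - 3.93) = -6.444%, loss ≈ 15168 × 6.444/100 ≈ 977.
Year 1999: gap = -1.8 × (8.34 - 3.93) = -7.938%, loss ≈ 15168 × 7.938/100 ≈ 1204.
Year 2000: gap = -1.8 × (5.74 - 3.93) = -3.258%, loss ≈ 15168 × 3.258/100 ≈ 494.
Year 2001: gap = -1.8 × (7.79 - 3.93) = -6.948%, loss ≈ 15168 × 6.948/100 ≈ 1054.
Total lost output = 855 + 977 + 1204 + 494 + 1054 = 4584 billion.

$4,584 billion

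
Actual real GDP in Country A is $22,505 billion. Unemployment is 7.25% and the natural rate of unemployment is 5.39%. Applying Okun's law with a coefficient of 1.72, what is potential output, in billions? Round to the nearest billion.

Unemployment gap = 7.25 - 5.39 = 1.86 points, so output gap = -1.72 × 1.86 = -3.1992%.
Since Y = Y* × (1 + gap/100), Y* = 22505/0.968008 ≈ 23249 billion.

$23,249 billion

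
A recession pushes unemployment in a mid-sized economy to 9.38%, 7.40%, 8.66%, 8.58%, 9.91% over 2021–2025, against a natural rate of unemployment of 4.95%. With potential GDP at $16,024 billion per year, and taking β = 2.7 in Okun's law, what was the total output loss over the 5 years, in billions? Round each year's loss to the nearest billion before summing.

$8,299 billion

Year 2021: gap = -2.7 × (9.38 - 4.95) = -11.961%, loss ≈ 16024 × 11.961/100 ≈ 1917.
Year 2022: gap = -2.7 × (7.4 - 4.95) = -6.615%, loss ≈ 16024 × 6.615/100 ≈ 1060.
Year 2023: gap = -2.7 × (8.66 - 4.95) = -10.017%, loss ≈ 16024 × 10.017/100 ≈ 1605.
Year 2024: gap = -2.7 × (8.58 - 4.95) = -9.801%, loss ≈ 16024 × 9.801/100 ≈ 1571.
Year 2025: gap = -2.7 × (9.91 - 4.95) = -13.392%, loss ≈ 16024 × 13.392/100 ≈ 2146.
Total lost output = 1917 + 1060 + 1605 + 1571 + 2146 = 8299 billion.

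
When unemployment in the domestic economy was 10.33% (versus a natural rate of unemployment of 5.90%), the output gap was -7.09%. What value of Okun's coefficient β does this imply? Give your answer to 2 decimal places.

Okun's law: output gap = -β × (u - u*).
-7.09 = -β × (10.33 - 5.9) = -β × 4.43, so β = 7.09/4.43 = 1.60.

β ≈ 1.60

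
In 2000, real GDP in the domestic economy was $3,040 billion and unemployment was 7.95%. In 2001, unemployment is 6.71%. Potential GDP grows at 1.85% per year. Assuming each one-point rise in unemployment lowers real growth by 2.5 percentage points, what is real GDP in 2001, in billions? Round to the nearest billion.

Δu = 6.71 - 7.95 = -1.24 points.
Okun's law (growth form): g_Y = g_Y* - β × Δu = 1.85 - 2.5 × (-1.24) = 1.85 + 3.1 = 4.95%.
Real GDP in the next year = 3040 × (1 + 4.95/100) = 3040 × 1.0495 ≈ 3190 billion.

$3,190 billion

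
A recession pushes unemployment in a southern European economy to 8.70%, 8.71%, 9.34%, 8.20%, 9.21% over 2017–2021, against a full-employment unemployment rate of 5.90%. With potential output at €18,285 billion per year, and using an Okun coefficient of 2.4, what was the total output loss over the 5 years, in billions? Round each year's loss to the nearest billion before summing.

€6,434 billion

Year 2017: gap = -2.4 × (8.7 - 5.9) = -6.72%, loss ≈ 18285 × 6.72/100 ≈ 1229.
Year 2018: gap = -2.4 × (8.71 - 5.9) = -6.744%, loss ≈ 18285 × 6.744/100 ≈ 1233.
Year 2019: gap = -2.4 × (9.34 - 5.9) = -8.256%, loss ≈ 18285 × 8.256/100 ≈ 1510.
Year 2020: gap = -2.4 × (8.2 - 5.9) = -5.52%, loss ≈ 18285 × 5.52/100 ≈ 1009.
Year 2021: gap = -2.4 × (9.21 - 5.9) = -7.944%, loss ≈ 18285 × 7.944/100 ≈ 1453.
Total lost output = 1229 + 1233 + 1510 + 1009 + 1453 = 6434 billion.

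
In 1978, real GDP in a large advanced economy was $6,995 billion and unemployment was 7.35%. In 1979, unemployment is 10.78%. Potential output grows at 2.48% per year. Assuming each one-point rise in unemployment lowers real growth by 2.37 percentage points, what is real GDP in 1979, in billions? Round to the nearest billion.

Δu = 10.78 - 7.35 = 3.43 points.
Okun's law (growth form): g_Y = g_Y* - β × Δu = 2.48 - 2.37 × (3.43) = 2.48 - 8.1291 = -5.6491%.
Real GDP in the next year = 6995 × (1 - 5.6491/100) = 6995 × 0.943509 ≈ 6600 billion.

$6,600 billion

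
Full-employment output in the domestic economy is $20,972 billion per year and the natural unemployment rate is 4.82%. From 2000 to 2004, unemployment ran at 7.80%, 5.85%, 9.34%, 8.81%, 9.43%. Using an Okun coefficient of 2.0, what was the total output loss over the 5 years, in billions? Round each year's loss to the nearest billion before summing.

Year 2000: gap = -2.0 × (7.8 - 4.82) = -5.96%, loss ≈ 20972 × 5.96/100 ≈ 1250.
Year 2001: gap = -2.0 × (5.85 - 4.82) = -2.06%, loss ≈ 20972 × 2.06/100 ≈ 432.
Year 2002: gap = -2.0 × (9.34 - 4.82) = -9.04%, loss ≈ 20972 × 9.04/100 ≈ 1896.
Year 2003: gap = -2.0 × (8.81 - 4.82) = -7.98%, loss ≈ 20972 × 7.98/100 ≈ 1674.
Year 2004: gap = -2.0 × (9.43 - 4.82) = -9.22%, loss ≈ 20972 × 9.22/100 ≈ 1934.
Total lost output = 1250 + 432 + 1896 + 1674 + 1934 = 7186 billion.

$7,186 billion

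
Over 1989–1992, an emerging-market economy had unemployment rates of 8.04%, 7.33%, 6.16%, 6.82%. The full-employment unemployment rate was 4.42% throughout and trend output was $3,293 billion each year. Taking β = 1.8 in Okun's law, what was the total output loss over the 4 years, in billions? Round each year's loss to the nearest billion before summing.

$632 billion

Year 1989: gap = -1.8 × (8.04 - 4.42) = -6.516%, loss ≈ 3293 × 6.516/100 ≈ 215.
Year 1990: gap = -1.8 × (7.33 - 4.42) = -5.238%, loss ≈ 3293 × 5.238/100 ≈ 172.
Year 1991: gap = -1.8 × (6.16 - 4.42) = -3.132%, loss ≈ 3293 × 3.132/100 ≈ 103.
Year 1992: gap = -1.8 × (6.82 - 4.42) = -4.32%, loss ≈ 3293 × 4.32/100 ≈ 142.
Total lost output = 215 + 172 + 103 + 142 = 632 billion.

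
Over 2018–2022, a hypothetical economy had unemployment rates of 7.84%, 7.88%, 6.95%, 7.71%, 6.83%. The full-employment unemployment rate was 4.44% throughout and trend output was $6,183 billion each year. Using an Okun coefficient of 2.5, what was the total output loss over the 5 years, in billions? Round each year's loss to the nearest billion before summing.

$2,320 billion

Year 2018: gap = -2.5 × (7.84 - 4.44) = -8.5%, loss ≈ 6183 × 8.5/100 ≈ 526.
Year 2019: gap = -2.5 × (7.88 - 4.44) = -8.6%, loss ≈ 6183 × 8.6/100 ≈ 532.
Year 2020: gap = -2.5 × (6.95 - 4.44) = -6.275%, loss ≈ 6183 × 6.275/100 ≈ 388.
Year 2021: gap = -2.5 × (7.71 - 4.44) = -8.175%, loss ≈ 6183 × 8.175/100 ≈ 505.
Year 2022: gap = -2.5 × (6.83 - 4.44) = -5.975%, loss ≈ 6183 × 5.975/100 ≈ 369.
Total lost output = 526 + 532 + 388 + 505 + 369 = 2320 billion.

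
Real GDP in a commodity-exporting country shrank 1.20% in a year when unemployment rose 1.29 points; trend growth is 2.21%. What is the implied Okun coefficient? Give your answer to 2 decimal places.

β ≈ 2.64

Growth form: g_Y = g_Y* - β × Δu, so β = (g_Y* - g_Y)/Δu.
β = (2.21 + 1.2)/1.29 = 3.41/1.29 = 2.64.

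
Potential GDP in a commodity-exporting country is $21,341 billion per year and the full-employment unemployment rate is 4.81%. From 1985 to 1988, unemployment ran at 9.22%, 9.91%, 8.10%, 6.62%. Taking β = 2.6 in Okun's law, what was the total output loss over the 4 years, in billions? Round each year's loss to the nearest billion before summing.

$8,107 billion

Year 1985: gap = -2.6 × (9.22 - 4.81) = -11.466%, loss ≈ 21341 × 11.466/100 ≈ 2447.
Year 1986: gap = -2.6 × (9.91 - 4.81) = -13.26%, loss ≈ 21341 × 13.26/100 ≈ 2830.
Year 1987: gap = -2.6 × (8.1 - 4.81) = -8.554%, loss ≈ 21341 × 8.554/100 ≈ 1826.
Year 1988: gap = -2.6 × (6.62 - 4.81) = -4.706%, loss ≈ 21341 × 4.706/100 ≈ 1004.
Total lost output = 2447 + 2830 + 1826 + 1004 = 8107 billion.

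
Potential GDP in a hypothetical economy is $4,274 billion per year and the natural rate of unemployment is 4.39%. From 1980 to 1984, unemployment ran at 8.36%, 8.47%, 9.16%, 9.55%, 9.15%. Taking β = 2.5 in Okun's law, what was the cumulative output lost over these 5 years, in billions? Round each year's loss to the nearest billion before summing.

$2,430 billion

Year 1980: gap = -2.5 × (8.36 - 4.39) = -9.925%, loss ≈ 4274 × 9.925/100 ≈ 424.
Year 1981: gap = -2.5 × (8.47 - 4.39) = -10.2%, loss ≈ 4274 × 10.2/100 ≈ 436.
Year 1982: gap = -2.5 × (9.16 - 4.39) = -11.925%, loss ≈ 4274 × 11.925/100 ≈ 510.
Year 1983: gap = -2.5 × (9.55 - 4.39) = -12.9%, loss ≈ 4274 × 12.9/100 ≈ 551.
Year 1984: gap = -2.5 × (9.15 - 4.39) = -11.9%, loss ≈ 4274 × 11.9/100 ≈ 509.
Total lost output = 424 + 436 + 510 + 551 + 509 = 2430 billion.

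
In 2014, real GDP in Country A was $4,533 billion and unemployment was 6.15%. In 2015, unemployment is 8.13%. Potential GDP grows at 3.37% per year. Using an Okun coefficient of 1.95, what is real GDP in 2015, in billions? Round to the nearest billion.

Δu = 8.13 - 6.15 = 1.98 points.
Okun's law (growth form): g_Y = g_Y* - β × Δu = 3.37 - 1.95 × (1.98) = 3.37 - 3.861 = -0.491%.
Real GDP in the next year = 4533 × (1 - 0.491/100) = 4533 × 0.99509 ≈ 4511 billion.

$4,511 billion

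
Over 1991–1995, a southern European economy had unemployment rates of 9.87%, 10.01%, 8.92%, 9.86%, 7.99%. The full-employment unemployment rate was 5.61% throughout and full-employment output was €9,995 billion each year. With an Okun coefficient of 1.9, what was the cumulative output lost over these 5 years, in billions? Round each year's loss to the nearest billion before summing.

Year 1991: gap = -1.9 × (9.87 - 5.61) = -8.094%, loss ≈ 9995 × 8.094/100 ≈ 809.
Year 1992: gap = -1.9 × (10.01 - 5.61) = -8.36%, loss ≈ 9995 × 8.36/100 ≈ 836.
Year 1993: gap = -1.9 × (8.92 - 5.61) = -6.289%, loss ≈ 9995 × 6.289/100 ≈ 629.
Year 1994: gap = -1.9 × (9.86 - 5.61) = -8.075%, loss ≈ 9995 × 8.075/100 ≈ 807.
Year 1995: gap = -1.9 × (7.99 - 5.61) = -4.522%, loss ≈ 9995 × 4.522/100 ≈ 452.
Total lost output = 809 + 836 + 629 + 807 + 452 = 3533 billion.

€3,533 billion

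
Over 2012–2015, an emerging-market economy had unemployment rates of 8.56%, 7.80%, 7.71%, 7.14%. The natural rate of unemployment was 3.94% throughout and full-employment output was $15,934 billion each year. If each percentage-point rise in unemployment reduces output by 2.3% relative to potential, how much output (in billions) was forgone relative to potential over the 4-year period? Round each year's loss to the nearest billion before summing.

$5,663 billion

Year 2012: gap = -2.3 × (8.56 - 3.94) = -10.626%, loss ≈ 15934 × 10.626/100 ≈ 1693.
Year 2013: gap = -2.3 × (7.8 - 3.94) = -8.878%, loss ≈ 15934 × 8.878/100 ≈ 1415.
Year 2014: gap = -2.3 × (7.71 - 3.94) = -8.671%, loss ≈ 15934 × 8.671/100 ≈ 1382.
Year 2015: gap = -2.3 × (7.14 - 3.94) = -7.36%, loss ≈ 15934 × 7.36/100 ≈ 1173.
Total lost output = 1693 + 1415 + 1382 + 1173 = 5663 billion.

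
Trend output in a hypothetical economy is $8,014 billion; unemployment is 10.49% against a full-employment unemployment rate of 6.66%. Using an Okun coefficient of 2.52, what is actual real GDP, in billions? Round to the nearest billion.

Unemployment gap = 10.49 - 6.66 = 3.83 points, so the output gap is -2.52 × 3.83 = -9.6516%.
Actual GDP = 8014 × (1 - 9.6516/100) = 8014 × 0.903484 ≈ 7241 billion.

$7,241 billion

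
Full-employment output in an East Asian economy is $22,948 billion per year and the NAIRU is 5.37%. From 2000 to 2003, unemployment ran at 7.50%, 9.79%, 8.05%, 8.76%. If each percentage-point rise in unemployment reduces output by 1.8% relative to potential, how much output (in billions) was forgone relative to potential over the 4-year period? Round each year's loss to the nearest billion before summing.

$5,213 billion

Year 2000: gap = -1.8 × (7.5 - 5.37) = -3.834%, loss ≈ 22948 × 3.834/100 ≈ 880.
Year 2001: gap = -1.8 × (9.79 - 5.37) = -7.956%, loss ≈ 22948 × 7.956/100 ≈ 1826.
Year 2002: gap = -1.8 × (8.05 - 5.37) = -4.824%, loss ≈ 22948 × 4.824/100 ≈ 1107.
Year 2003: gap = -1.8 × (8.76 - 5.37) = -6.102%, loss ≈ 22948 × 6.102/100 ≈ 1400.
Total lost output = 880 + 1826 + 1107 + 1400 = 5213 billion.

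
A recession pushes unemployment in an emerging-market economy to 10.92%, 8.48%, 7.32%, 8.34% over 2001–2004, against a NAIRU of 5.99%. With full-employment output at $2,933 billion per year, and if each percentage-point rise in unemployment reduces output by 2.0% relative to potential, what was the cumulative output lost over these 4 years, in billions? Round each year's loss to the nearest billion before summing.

$651 billion

Year 2001: gap = -2.0 × (10.92 - 5.99) = -9.86%, loss ≈ 2933 × 9.86/100 ≈ 289.
Year 2002: gap = -2.0 × (8.48 - 5.99) = -4.98%, loss ≈ 2933 × 4.98/100 ≈ 146.
Year 2003: gap = -2.0 × (7.32 - 5.99) = -2.66%, loss ≈ 2933 × 2.66/100 ≈ 78.
Year 2004: gap = -2.0 × (8.34 - 5.99) = -4.7%, loss ≈ 2933 × 4.7/100 ≈ 138.
Total lost output = 289 + 146 + 78 + 138 = 651 billion.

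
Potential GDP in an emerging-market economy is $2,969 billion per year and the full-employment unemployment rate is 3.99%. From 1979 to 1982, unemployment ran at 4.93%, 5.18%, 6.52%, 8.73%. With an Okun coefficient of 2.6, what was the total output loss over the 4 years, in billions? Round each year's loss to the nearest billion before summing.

Year 1979: gap = -2.6 × (4.93 - 3.99) = -2.444%, loss ≈ 2969 × 2.444/100 ≈ 73.
Year 1980: gap = -2.6 × (5.18 - 3.99) = -3.094%, loss ≈ 2969 × 3.094/100 ≈ 92.
Year 1981: gap = -2.6 × (6.52 - 3.99) = -6.578%, loss ≈ 2969 × 6.578/100 ≈ 195.
Year 1982: gap = -2.6 × (8.73 - 3.99) = -12.324%, loss ≈ 2969 × 12.324/100 ≈ 366.
Total lost output = 73 + 92 + 195 + 366 = 726 billion.

$726 billion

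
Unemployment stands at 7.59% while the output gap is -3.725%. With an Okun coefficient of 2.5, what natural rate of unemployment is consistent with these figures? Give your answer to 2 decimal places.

6.10%

From Okun's law, u - u* = -(output gap)/β = -(-3.725)/2.5 = 1.49 points.
So u* = 7.59 - 1.49 = 6.10%.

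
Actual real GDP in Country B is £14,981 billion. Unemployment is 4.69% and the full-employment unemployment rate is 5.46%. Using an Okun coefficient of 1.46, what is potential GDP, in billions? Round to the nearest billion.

£14,814 billion

Unemployment gap = 4.69 - 5.46 = -0.77 points, so output gap = -1.46 × (-0.77) = 1.1242%.
Since Y = Y* × (1 + gap/100), Y* = 14981/1.011242 ≈ 14814 billion.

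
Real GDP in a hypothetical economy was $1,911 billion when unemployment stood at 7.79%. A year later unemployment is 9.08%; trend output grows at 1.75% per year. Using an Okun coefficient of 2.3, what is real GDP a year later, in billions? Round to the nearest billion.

$1,888 billion

Δu = 9.08 - 7.79 = 1.29 points.
Okun's law (growth form): g_Y = g_Y* - β × Δu = 1.75 - 2.3 × (1.29) = 1.75 - 2.967 = -1.217%.
Real GDP in the next year = 1911 × (1 - 1.217/100) = 1911 × 0.98783 ≈ 1888 billion.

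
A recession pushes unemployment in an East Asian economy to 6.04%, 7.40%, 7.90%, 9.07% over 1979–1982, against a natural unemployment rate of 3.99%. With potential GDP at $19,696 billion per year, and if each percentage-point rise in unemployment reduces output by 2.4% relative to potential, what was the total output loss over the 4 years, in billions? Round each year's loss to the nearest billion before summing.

$6,830 billion

Year 1979: gap = -2.4 × (6.04 - 3.99) = -4.92%, loss ≈ 19696 × 4.92/100 ≈ 969.
Year 1980: gap = -2.4 × (7.4 - 3.99) = -8.184%, loss ≈ 19696 × 8.184/100 ≈ 1612.
Year 1981: gap = -2.4 × (7.9 - 3.99) = -9.384%, loss ≈ 19696 × 9.384/100 ≈ 1848.
Year 1982: gap = -2.4 × (9.07 - 3.99) = -12.192%, loss ≈ 19696 × 12.192/100 ≈ 2401.
Total lost output = 969 + 1612 + 1848 + 2401 = 6830 billion.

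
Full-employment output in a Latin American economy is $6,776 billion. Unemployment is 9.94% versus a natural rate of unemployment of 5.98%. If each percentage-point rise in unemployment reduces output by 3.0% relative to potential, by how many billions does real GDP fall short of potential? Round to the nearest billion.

Output gap = -3.0 × (9.94 - 5.98) = -3 × 3.96 = -11.88%.
Actual GDP ≈ 6776 × 0.8812 ≈ 5971 billion, so the shortfall is 6776 - 5971 = 805 billion.

$805 billion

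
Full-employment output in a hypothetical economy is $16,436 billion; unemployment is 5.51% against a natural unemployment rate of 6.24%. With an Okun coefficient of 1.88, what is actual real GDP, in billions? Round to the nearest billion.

$16,662 billion

Unemployment gap = 5.51 - 6.24 = -0.73 points, so the output gap is -1.88 × (-0.73) = 1.3724%.
Actual GDP = 16436 × (1 + 1.3724/100) = 16436 × 1.013724 ≈ 16662 billion.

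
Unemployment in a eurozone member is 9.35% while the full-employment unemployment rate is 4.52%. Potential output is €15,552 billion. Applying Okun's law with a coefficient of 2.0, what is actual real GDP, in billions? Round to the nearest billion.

€14,050 billion

Unemployment gap = 9.35 - 4.52 = 4.83 points, so the output gap is -2 × 4.83 = -9.66%.
Actual GDP = 15552 × (1 - 9.66/100) = 15552 × 0.9034 ≈ 14050 billion.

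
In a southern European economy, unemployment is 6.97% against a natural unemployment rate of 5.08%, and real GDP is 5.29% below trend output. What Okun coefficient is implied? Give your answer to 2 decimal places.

Okun's law: output gap = -β × (u - u*).
-5.29 = -β × (6.97 - 5.08) = -β × 1.89, so β = 5.29/1.89 = 2.80.

β ≈ 2.80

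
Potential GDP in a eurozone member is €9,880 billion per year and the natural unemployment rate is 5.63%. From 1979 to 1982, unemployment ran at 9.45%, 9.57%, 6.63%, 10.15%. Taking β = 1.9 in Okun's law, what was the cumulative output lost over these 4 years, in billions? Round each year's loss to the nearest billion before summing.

Year 1979: gap = -1.9 × (9.45 - 5.63) = -7.258%, loss ≈ 9880 × 7.258/100 ≈ 717.
Year 1980: gap = -1.9 × (9.57 - 5.63) = -7.486%, loss ≈ 9880 × 7.486/100 ≈ 740.
Year 1981: gap = -1.9 × (6.63 - 5.63) = -1.9%, loss ≈ 9880 × 1.9/100 ≈ 188.
Year 1982: gap = -1.9 × (10.15 - 5.63) = -8.588%, loss ≈ 9880 × 8.588/100 ≈ 848.
Total lost output = 717 + 740 + 188 + 848 = 2493 billion.

€2,493 billion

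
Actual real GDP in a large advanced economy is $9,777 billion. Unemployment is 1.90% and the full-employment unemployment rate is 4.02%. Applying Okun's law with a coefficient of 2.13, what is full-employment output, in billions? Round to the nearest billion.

Unemployment gap = 1.9 - 4.02 = -2.12 points, so output gap = -2.13 × (-2.12) = 4.5156%.
Since Y = Y* × (1 + gap/100), Y* = 9777/1.045156 ≈ 9355 billion.

$9,355 billion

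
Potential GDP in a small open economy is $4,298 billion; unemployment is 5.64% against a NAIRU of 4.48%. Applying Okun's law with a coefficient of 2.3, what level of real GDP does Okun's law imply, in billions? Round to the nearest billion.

Unemployment gap = 5.64 - 4.48 = 1.16 points, so the output gap is -2.3 × 1.16 = -2.668%.
Actual GDP = 4298 × (1 - 2.668/100) = 4298 × 0.97332 ≈ 4183 billion.

$4,183 billion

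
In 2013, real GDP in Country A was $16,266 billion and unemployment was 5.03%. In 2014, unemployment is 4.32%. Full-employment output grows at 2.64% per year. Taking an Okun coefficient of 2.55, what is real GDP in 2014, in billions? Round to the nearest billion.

Δu = 4.32 - 5.03 = -0.71 points.
Okun's law (growth form): g_Y = g_Y* - β × Δu = 2.64 - 2.55 × (-0.71) = 2.64 + 1.8105 = 4.4505%.
Real GDP in the next year = 16266 × (1 + 4.4505/100) = 16266 × 1.044505 ≈ 16990 billion.

$16,990 billion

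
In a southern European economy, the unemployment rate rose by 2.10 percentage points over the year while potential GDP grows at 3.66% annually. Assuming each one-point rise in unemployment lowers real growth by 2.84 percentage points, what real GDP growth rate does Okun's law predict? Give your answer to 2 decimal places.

Growth-rate Okun's law: g_Y = g_Y* - β × Δu.
g_Y = 3.66 - 2.84 × (2.10) = 3.66 - 5.964 = -2.304%, i.e. -2.30% to 2 d.p.

-2.30%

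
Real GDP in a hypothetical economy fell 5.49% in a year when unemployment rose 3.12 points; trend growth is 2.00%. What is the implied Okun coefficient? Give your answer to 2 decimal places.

β ≈ 2.40

Growth form: g_Y = g_Y* - β × Δu, so β = (g_Y* - g_Y)/Δu.
β = (2 + 5.49)/3.12 = 7.49/3.12 = 2.40.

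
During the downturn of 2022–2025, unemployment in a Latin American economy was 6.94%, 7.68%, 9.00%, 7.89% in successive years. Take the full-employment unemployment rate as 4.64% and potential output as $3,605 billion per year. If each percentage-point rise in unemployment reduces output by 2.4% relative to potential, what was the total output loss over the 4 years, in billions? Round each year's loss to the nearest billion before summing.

Year 2022: gap = -2.4 × (6.94 - 4.64) = -5.52%, loss ≈ 3605 × 5.52/100 ≈ 199.
Year 2023: gap = -2.4 × (7.68 - 4.64) = -7.296%, loss ≈ 3605 × 7.296/100 ≈ 263.
Year 2024: gap = -2.4 × (9 - 4.64) = -10.464%, loss ≈ 3605 × 10.464/100 ≈ 377.
Year 2025: gap = -2.4 × (7.89 - 4.64) = -7.8%, loss ≈ 3605 × 7.8/100 ≈ 281.
Total lost output = 199 + 263 + 377 + 281 = 1120 billion.

$1,120 billion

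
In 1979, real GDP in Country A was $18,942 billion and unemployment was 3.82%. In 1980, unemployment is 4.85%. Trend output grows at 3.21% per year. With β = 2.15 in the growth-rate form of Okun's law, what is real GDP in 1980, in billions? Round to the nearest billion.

$19,131 billion

Δu = 4.85 - 3.82 = 1.03 points.
Okun's law (growth form): g_Y = g_Y* - β × Δu = 3.21 - 2.15 × (1.03) = 3.21 - 2.2145 = 0.9955%.
Real GDP in the next year = 18942 × (1 + 0.9955/100) = 18942 × 1.009955 ≈ 19131 billion.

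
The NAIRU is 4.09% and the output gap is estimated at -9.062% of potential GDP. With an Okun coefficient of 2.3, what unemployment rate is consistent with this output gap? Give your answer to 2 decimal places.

From Okun's law, u - u* = -(output gap)/β = -(-9.062)/2.3 = 3.94 points.
So u = 4.09 + 3.94 = 8.03%.

8.03%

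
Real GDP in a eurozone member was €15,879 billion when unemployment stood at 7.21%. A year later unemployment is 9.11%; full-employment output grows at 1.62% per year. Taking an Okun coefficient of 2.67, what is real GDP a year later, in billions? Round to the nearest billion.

Δu = 9.11 - 7.21 = 1.9 points.
Okun's law (growth form): g_Y = g_Y* - β × Δu = 1.62 - 2.67 × (1.90) = 1.62 - 5.073 = -3.453%.
Real GDP in the next year = 15879 × (1 - 3.453/100) = 15879 × 0.96547 ≈ 15331 billion.

€15,331 billion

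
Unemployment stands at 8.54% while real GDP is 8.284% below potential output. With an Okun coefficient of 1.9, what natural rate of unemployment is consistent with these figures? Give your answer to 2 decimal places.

From Okun's law, u - u* = -(output gap)/β = -(-8.284)/1.9 = 4.36 points.
So u* = 8.54 - 4.36 = 4.18%.

4.18%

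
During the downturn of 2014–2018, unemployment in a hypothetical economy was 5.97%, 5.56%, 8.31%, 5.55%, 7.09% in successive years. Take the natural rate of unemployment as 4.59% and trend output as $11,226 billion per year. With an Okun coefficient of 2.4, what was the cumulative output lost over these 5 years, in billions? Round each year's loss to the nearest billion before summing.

$2,568 billion

Year 2014: gap = -2.4 × (5.97 - 4.59) = -3.312%, loss ≈ 11226 × 3.312/100 ≈ 372.
Year 2015: gap = -2.4 × (5.56 - 4.59) = -2.328%, loss ≈ 11226 × 2.328/100 ≈ 261.
Year 2016: gap = -2.4 × (8.31 - 4.59) = -8.928%, loss ≈ 11226 × 8.928/100 ≈ 1002.
Year 2017: gap = -2.4 × (5.55 - 4.59) = -2.304%, loss ≈ 11226 × 2.304/100 ≈ 259.
Year 2018: gap = -2.4 × (7.09 - 4.59) = -6%, loss ≈ 11226 × 6/100 ≈ 674.
Total lost output = 372 + 261 + 1002 + 259 + 674 = 2568 billion.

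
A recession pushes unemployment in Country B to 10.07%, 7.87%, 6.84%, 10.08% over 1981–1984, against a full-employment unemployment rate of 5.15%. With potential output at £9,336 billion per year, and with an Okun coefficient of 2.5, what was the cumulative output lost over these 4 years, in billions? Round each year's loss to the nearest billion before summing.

£3,328 billion

Year 1981: gap = -2.5 × (10.07 - 5.15) = -12.3%, loss ≈ 9336 × 12.3/100 ≈ 1148.
Year 1982: gap = -2.5 × (7.87 - 5.15) = -6.8%, loss ≈ 9336 × 6.8/100 ≈ 635.
Year 1983: gap = -2.5 × (6.84 - 5.15) = -4.225%, loss ≈ 9336 × 4.225/100 ≈ 394.
Year 1984: gap = -2.5 × (10.08 - 5.15) = -12.325%, loss ≈ 9336 × 12.325/100 ≈ 1151.
Total lost output = 1148 + 635 + 394 + 1151 = 3328 billion.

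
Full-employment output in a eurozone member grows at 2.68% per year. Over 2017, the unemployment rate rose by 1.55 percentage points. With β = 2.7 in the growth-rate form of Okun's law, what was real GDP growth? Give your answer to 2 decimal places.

Growth-rate Okun's law: g_Y = g_Y* - β × Δu.
g_Y = 2.68 - 2.7 × (1.55) = 2.68 - 4.185 = -1.505%, i.e. -1.51% to 2 d.p.

-1.51%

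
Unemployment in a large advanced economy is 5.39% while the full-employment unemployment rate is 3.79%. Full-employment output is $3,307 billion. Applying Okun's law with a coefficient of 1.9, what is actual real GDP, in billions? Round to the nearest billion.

Unemployment gap = 5.39 - 3.79 = 1.6 points, so the output gap is -1.9 × 1.6 = -3.04%.
Actual GDP = 3307 × (1 - 3.04/100) = 3307 × 0.9696 ≈ 3206 billion.

$3,206 billion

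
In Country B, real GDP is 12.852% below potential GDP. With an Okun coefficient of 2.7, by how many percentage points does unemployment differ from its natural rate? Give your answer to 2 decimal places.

4.76 percentage points

Okun's law: output gap = -β × (u - u*), so u - u* = -(output gap)/β.
u - u* = -(-12.852)/2.7 = 4.76 percentage points.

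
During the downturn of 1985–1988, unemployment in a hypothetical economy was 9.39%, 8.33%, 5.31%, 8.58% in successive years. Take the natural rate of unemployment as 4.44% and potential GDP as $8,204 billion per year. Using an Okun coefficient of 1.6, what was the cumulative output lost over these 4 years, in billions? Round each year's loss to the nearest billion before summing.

$1,818 billion

Year 1985: gap = -1.6 × (9.39 - 4.44) = -7.92%, loss ≈ 8204 × 7.92/100 ≈ 650.
Year 1986: gap = -1.6 × (8.33 - 4.44) = -6.224%, loss ≈ 8204 × 6.224/100 ≈ 511.
Year 1987: gap = -1.6 × (5.31 - 4.44) = -1.392%, loss ≈ 8204 × 1.392/100 ≈ 114.
Year 1988: gap = -1.6 × (8.58 - 4.44) = -6.624%, loss ≈ 8204 × 6.624/100 ≈ 543.
Total lost output = 650 + 511 + 114 + 543 = 1818 billion.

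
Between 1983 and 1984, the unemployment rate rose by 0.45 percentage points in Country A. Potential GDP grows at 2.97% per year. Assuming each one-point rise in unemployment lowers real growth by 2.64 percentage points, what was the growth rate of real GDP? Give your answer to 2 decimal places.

1.78%

Growth-rate Okun's law: g_Y = g_Y* - β × Δu.
g_Y = 2.97 - 2.64 × (0.45) = 2.97 - 1.188 = 1.782%, i.e. 1.78% to 2 d.p.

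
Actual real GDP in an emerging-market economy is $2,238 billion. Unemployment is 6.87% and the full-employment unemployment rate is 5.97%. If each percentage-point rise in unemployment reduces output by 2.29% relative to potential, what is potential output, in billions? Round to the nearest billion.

$2,285 billion

Unemployment gap = 6.87 - 5.97 = 0.9 points, so output gap = -2.29 × 0.9 = -2.061%.
Since Y = Y* × (1 + gap/100), Y* = 2238/0.97939 ≈ 2285 billion.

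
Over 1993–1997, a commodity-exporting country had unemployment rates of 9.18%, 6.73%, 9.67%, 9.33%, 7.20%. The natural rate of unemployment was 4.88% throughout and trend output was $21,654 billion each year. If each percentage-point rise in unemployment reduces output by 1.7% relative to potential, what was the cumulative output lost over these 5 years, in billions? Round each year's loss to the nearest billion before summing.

$6,519 billion

Year 1993: gap = -1.7 × (9.18 - 4.88) = -7.31%, loss ≈ 21654 × 7.31/100 ≈ 1583.
Year 1994: gap = -1.7 × (6.73 - 4.88) = -3.145%, loss ≈ 21654 × 3.145/100 ≈ 681.
Year 1995: gap = -1.7 × (9.67 - 4.88) = -8.143%, loss ≈ 21654 × 8.143/100 ≈ 1763.
Year 1996: gap = -1.7 × (9.33 - 4.88) = -7.565%, loss ≈ 21654 × 7.565/100 ≈ 1638.
Year 1997: gap = -1.7 × (7.2 - 4.88) = -3.944%, loss ≈ 21654 × 3.944/100 ≈ 854.
Total lost output = 1583 + 681 + 1763 + 1638 + 854 = 6519 billion.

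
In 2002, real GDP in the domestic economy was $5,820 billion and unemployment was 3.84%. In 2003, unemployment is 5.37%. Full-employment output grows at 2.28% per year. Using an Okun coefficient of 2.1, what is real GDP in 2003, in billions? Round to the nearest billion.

$5,766 billion

Δu = 5.37 - 3.84 = 1.53 points.
Okun's law (growth form): g_Y = g_Y* - β × Δu = 2.28 - 2.1 × (1.53) = 2.28 - 3.213 = -0.933%.
Real GDP in the next year = 5820 × (1 - 0.933/100) = 5820 × 0.99067 ≈ 5766 billion.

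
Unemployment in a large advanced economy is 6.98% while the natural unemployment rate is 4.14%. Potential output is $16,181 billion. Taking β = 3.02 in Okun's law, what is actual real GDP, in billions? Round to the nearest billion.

Unemployment gap = 6.98 - 4.14 = 2.84 points, so the output gap is -3.02 × 2.84 = -8.5768%.
Actual GDP = 16181 × (1 - 8.5768/100) = 16181 × 0.914232 ≈ 14793 billion.

$14,793 billion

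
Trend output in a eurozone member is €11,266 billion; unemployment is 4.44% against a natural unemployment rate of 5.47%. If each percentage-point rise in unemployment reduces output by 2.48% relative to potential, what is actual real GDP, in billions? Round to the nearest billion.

Unemployment gap = 4.44 - 5.47 = -1.03 points, so the output gap is -2.48 × (-1.03) = 2.5544%.
Actual GDP = 11266 × (1 + 2.5544/100) = 11266 × 1.025544 ≈ 11554 billion.

€11,554 billion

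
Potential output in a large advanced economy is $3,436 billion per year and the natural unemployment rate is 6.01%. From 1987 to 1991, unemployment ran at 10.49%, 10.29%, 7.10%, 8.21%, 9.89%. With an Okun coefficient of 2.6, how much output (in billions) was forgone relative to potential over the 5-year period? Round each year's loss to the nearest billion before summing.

Year 1987: gap = -2.6 × (10.49 - 6.01) = -11.648%, loss ≈ 3436 × 11.648/100 ≈ 400.
Year 1988: gap = -2.6 × (10.29 - 6.01) = -11.128%, loss ≈ 3436 × 11.128/100 ≈ 382.
Year 1989: gap = -2.6 × (7.1 - 6.01) = -2.834%, loss ≈ 3436 × 2.834/100 ≈ 97.
Year 1990: gap = -2.6 × (8.21 - 6.01) = -5.72%, loss ≈ 3436 × 5.72/100 ≈ 197.
Year 1991: gap = -2.6 × (9.89 - 6.01) = -10.088%, loss ≈ 3436 × 10.088/100 ≈ 347.
Total lost output = 400 + 382 + 97 + 197 + 347 = 1423 billion.

$1,423 billion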